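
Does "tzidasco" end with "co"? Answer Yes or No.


Input string: 'tzidasco'
Suffix to check: 'co'
Last 2 characters of input: 'co'
Match: True
Result: Yes


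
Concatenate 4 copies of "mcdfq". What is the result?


Input string: 'mcdfq'
Operation: repeat 4 times
Concatenation: 'mcdfq' + 'mcdfq' + 'mcdfq' + 'mcdfq'
Result: mcdfqmcdfqmcdfqmcdfq


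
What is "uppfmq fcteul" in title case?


Input string: 'uppfmq fcteul'
Operation: capitalize first letter of each word
Word transformations: 'uppfmq'->'Uppfmq', 'fcteul'->'Fcteul'
Result: Uppfmq Fcteul


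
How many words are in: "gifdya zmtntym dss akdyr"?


Input string: 'gifdya zmtntym dss akdyr'
Operation: split by spaces
Words found: 'gifdya', 'zmtntym', 'dss', 'akdyr'
Word count: 4


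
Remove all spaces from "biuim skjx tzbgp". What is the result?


Input string: 'biuim skjx tzbgp'
Operation: remove all spaces
Words: 'biuim', 'skjx', 'tzbgp'
Join without spaces: biuimskjxtzbgp


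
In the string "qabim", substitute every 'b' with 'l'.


Input string: 'qabim'
Operation: replace 'b' with 'l'
Positions of 'b': 2
After replacement: qalim


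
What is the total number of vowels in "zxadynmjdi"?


Input string: 'zxadynmjdi'
Operation: count vowels (a, e, i, o, u)
Scan: s[0]='z', s[1]='x', s[2]='a' (vowel), s[3]='d', s[4]='y', s[5]='n', s[6]='m', s[7]='j', s[8]='d', s[9]='i' (vowel)
Vowels found: 2
Result: 2


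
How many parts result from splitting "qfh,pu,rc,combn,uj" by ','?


Input string: 'qfh,pu,rc,combn,uj'
Delimiter: ','
Split result: 'qfh', 'pu', 'rc', 'combn', 'uj'
Number of parts: 5


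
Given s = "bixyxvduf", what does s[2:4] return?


Input string: 'bixyxvduf'
Operation: slice [2:4]
Extract characters: s[2]='x', s[3]='y'
Result: xy


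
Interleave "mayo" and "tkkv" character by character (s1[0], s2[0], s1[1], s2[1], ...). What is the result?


String 1: 'mayo'
String 2: 'tkkv'
Operation: alternate characters
Pairs: 'm'+'t', 'a'+'k', 'y'+'k', 'o'+'v'
Result: mtakykov


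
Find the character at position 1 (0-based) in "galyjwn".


Input string: 'galyjwn'
Operation: get character at index 1
Index mapping: s[0]='g', s[1]='a'
Result: 'a'


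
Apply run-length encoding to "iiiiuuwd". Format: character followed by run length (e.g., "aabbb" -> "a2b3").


Input: 'iiiiuuwd'
Operation: identify consecutive runs
Runs: 'iiii' -> i4, 'uu' -> u2, 'w' -> w1, 'd' -> d1
Encoded: i4u2w1d1


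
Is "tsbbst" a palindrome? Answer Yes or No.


Input string: 'tsbbst'
Reversed: 'tsbbst'
Compare pairs: s[0]='t' vs s[5]='t' (match), s[1]='s' vs s[4]='s' (match), s[2]='b' vs s[3]='b' (match)
Palindrome: Yes


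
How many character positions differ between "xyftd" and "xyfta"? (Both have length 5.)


String 1: 'xyftd'
String 2: 'xyfta'
Compare each position: pos 0: 'x'=='x', pos 1: 'y'=='y', pos 2: 'f'=='f', pos 3: 't'=='t', pos 4: 'd'!='a'
Differing positions: 1
Hamming distance: 1


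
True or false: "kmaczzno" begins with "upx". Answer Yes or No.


Input string: 'kmaczzno'
Prefix to check: 'upx'
First 3 characters of input: 'kma'
Match: False
Result: No


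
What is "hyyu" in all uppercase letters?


Input string: 'hyyu'
Operation: convert each letter to uppercase
Mapping: 'h'->'H', 'y'->'Y', 'y'->'Y', 'u'->'U'
Result: HYYU


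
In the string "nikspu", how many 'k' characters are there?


Input string: 'nikspu'
Target character: 'k'
Scan each position: s[2]='k'
Matches found at indices: 2
Total: 1


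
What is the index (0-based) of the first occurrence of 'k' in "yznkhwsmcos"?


Input string: 'yznkhwsmcos'
Target: 'k'
Scanning left to right: s[0]='y', s[1]='z', s[2]='n', s[3]='k'
First match at index: 3


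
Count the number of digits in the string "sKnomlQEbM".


Input string: 'sKnomlQEbM'
Operation: count digit characters (0-9)
Scan: 's', 'K', 'n', 'o', 'm', 'l', 'Q', 'E', 'b', 'M'
Digits found: 0
Result: 0


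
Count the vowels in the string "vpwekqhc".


Input string: 'vpwekqhc'
Operation: count vowels (a, e, i, o, u)
Scan: s[0]='v', s[1]='p', s[2]='w', s[3]='e' (vowel), s[4]='k', s[5]='q', s[6]='h', s[7]='c'
Vowels found: 1
Result: 1


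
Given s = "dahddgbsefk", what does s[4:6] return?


Input string: 'dahddgbsefk'
Operation: slice [4:6]
Extract characters: s[4]='d', s[5]='g'
Result: dg


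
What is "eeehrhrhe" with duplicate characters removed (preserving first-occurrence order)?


Input: 'eeehrhrhe'
Operation: keep first occurrence of each character
Scan: s[0]='e' new -> keep; s[1]='e' seen -> skip; s[2]='e' seen -> skip; s[3]='h' new -> keep; s[4]='r' new -> keep; s[5]='h' seen -> skip; s[6]='r' seen -> skip; s[7]='h' seen -> skip; s[8]='e' seen -> skip
Result: ehr


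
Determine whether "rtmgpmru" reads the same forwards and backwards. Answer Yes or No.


Input string: 'rtmgpmru'
Reversed: 'urmpgmtr'
Compare pairs: s[0]='r' vs s[7]='u' (mismatch), s[1]='t' vs s[6]='r' (mismatch), s[2]='m' vs s[5]='m' (match), s[3]='g' vs s[4]='p' (mismatch)
Palindrome: No


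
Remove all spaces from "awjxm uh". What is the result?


Input string: 'awjxm uh'
Operation: remove all spaces
Words: 'awjxm', 'uh'
Join without spaces: awjxmuh


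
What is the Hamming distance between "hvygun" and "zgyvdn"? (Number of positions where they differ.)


String 1: 'hvygun'
String 2: 'zgyvdn'
Compare each position: pos 0: 'h'!='z', pos 1: 'v'!='g', pos 2: 'y'=='y', pos 3: 'g'!='v', pos 4: 'u'!='d', pos 5: 'n'=='n'
Differing positions: 4
Hamming distance: 4


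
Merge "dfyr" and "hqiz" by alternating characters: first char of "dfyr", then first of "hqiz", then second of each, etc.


String 1: 'dfyr'
String 2: 'hqiz'
Operation: alternate characters
Pairs: 'd'+'h', 'f'+'q', 'y'+'i', 'r'+'z'
Result: dhfqyirz


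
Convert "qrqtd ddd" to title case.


Input string: 'qrqtd ddd'
Operation: capitalize first letter of each word
Word transformations: 'qrqtd'->'Qrqtd', 'ddd'->'Ddd'
Result: Qrqtd Ddd


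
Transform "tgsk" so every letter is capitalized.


Input string: 'tgsk'
Operation: convert each letter to uppercase
Mapping: 't'->'T', 'g'->'G', 's'->'S', 'k'->'K'
Result: TGSK


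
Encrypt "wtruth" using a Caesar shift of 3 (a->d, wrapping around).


Input: 'wtruth', shift = 3
Operation: for each letter, (position + 3) mod 26
Mapping: 'w'(22+3=25)->'z', 't'(19+3=22)->'w', 'r'(17+3=20)->'u', 'u'(20+3=23)->'x', 't'(19+3=22)->'w', 'h'(7+3=10)->'k'
Result: zwuxwk


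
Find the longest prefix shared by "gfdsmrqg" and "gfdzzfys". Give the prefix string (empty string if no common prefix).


String 1: 'gfdsmrqg'
String 2: 'gfdzzfys'
Compare position by position:
pos 0: 'g' vs 'g' match
pos 1: 'f' vs 'f' match
pos 2: 'd' vs 'd' match
pos 3: 's' vs 'z' differ -> stop
Longest common prefix: "gfd" (length 3)


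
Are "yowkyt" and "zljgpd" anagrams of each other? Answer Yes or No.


String 1: 'yowkyt' -> sorted: 'kotwyy'
String 2: 'zljgpd' -> sorted: 'dgjlpz'
Compare sorted forms: 'kotwyy' != 'dgjlpz'
Anagram: No


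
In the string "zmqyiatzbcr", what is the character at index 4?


Input string: 'zmqyiatzbcr'
Operation: get character at index 4
Index mapping: s[0]='z', s[1]='m', s[2]='q', s[3]='y', s[4]='i'
Result: 'i'


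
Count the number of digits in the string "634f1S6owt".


Input string: '634f1S6owt'
Operation: count digit characters (0-9)
Scan: '6'(digit), '3'(digit), '4'(digit), 'f', '1'(digit), 'S', '6'(digit), 'o', 'w', 't'
Digits found: 5
Result: 5


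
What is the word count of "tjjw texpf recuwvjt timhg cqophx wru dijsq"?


Input string: 'tjjw texpf recuwvjt timhg cqophx wru dijsq'
Operation: split by spaces
Words found: 'tjjw', 'texpf', 'recuwvjt', 'timhg', 'cqophx', 'wru', 'dijsq'
Word count: 7


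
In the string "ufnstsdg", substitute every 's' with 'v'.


Input string: 'ufnstsdg'
Operation: replace 's' with 'v'
Positions of 's': 3, 5
After replacement: ufnvtvdg


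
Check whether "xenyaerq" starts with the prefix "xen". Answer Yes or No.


Input string: 'xenyaerq'
Prefix to check: 'xen'
First 3 characters of input: 'xen'
Match: True
Result: Yes


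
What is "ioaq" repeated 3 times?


Input string: 'ioaq'
Operation: repeat 3 times
Concatenation: 'ioaq' + 'ioaq' + 'ioaq'
Result: ioaqioaqioaq


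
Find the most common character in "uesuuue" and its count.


Input: 'uesuuue'
Operation: tally each character
Counts: 'e':2, 's':1, 'u':4
Maximum: 'u' appears 4 times


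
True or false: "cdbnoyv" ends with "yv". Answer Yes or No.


Input string: 'cdbnoyv'
Suffix to check: 'yv'
Last 2 characters of input: 'yv'
Match: True
Result: Yes


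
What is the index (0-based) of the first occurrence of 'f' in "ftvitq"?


Input string: 'ftvitq'
Target: 'f'
Scanning left to right: s[0]='f'
First match at index: 0


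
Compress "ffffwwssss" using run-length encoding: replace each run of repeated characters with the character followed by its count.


Input: 'ffffwwssss'
Operation: identify consecutive runs
Runs: 'ffff' -> f4, 'ww' -> w2, 'ssss' -> s4
Encoded: f4w2s4


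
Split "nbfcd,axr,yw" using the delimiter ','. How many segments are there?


Input string: 'nbfcd,axr,yw'
Delimiter: ','
Split result: 'nbfcd', 'axr', 'yw'
Number of parts: 3


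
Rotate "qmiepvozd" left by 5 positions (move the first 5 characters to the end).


Input: 'qmiepvozd', shift = 5
Operation: split at index 5 and swap parts
Front part s[0:5] = 'qmiep'
Back part s[5:] = 'vozd'
Rotated = back + front = 'vozd' + 'qmiep'
Result: vozdqmiep


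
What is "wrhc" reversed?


Input string: 'wrhc'
Operation: reverse character order
Original order: 'w' -> 'r' -> 'h' -> 'c'
Reversed order: 'c' -> 'h' -> 'r' -> 'w'
Result: chrw


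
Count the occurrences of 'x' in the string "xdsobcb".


Input string: 'xdsobcb'
Target character: 'x'
Scan each position: s[0]='x'
Matches found at indices: 0
Total: 1


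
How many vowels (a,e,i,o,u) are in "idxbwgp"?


Input string: 'idxbwgp'
Operation: count vowels (a, e, i, o, u)
Scan: s[0]='i' (vowel), s[1]='d', s[2]='x', s[3]='b', s[4]='w', s[5]='g', s[6]='p'
Vowels found: 1
Result: 1


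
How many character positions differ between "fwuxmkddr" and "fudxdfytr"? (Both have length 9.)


String 1: 'fwuxmkddr'
String 2: 'fudxdfytr'
Compare each position: pos 0: 'f'=='f', pos 1: 'w'!='u', pos 2: 'u'!='d', pos 3: 'x'=='x', pos 4: 'm'!='d', pos 5: 'k'!='f', pos 6: 'd'!='y', pos 7: 'd'!='t', pos 8: 'r'=='r'
Differing positions: 6
Hamming distance: 6


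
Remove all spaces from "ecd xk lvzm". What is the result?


Input string: 'ecd xk lvzm'
Operation: remove all spaces
Words: 'ecd', 'xk', 'lvzm'
Join without spaces: ecdxklvzm


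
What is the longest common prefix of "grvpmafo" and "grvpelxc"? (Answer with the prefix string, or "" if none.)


String 1: 'grvpmafo'
String 2: 'grvpelxc'
Compare position by position:
pos 0: 'g' vs 'g' match
pos 1: 'r' vs 'r' match
pos 2: 'v' vs 'v' match
pos 3: 'p' vs 'p' match
pos 4: 'm' vs 'e' differ -> stop
Longest common prefix: "grvp" (length 4)


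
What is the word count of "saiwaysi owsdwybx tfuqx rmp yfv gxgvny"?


Input string: 'saiwaysi owsdwybx tfuqx rmp yfv gxgvny'
Operation: split by spaces
Words found: 'saiwaysi', 'owsdwybx', 'tfuqx', 'rmp', 'yfv', 'gxgvny'
Word count: 6


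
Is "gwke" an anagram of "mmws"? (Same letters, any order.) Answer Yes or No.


String 1: 'mmws' -> sorted: 'mmsw'
String 2: 'gwke' -> sorted: 'egkw'
Compare sorted forms: 'mmsw' != 'egkw'
Anagram: No


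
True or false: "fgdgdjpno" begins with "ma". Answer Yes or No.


Input string: 'fgdgdjpno'
Prefix to check: 'ma'
First 2 characters of input: 'fg'
Match: False
Result: No


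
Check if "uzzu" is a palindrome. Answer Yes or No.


Input string: 'uzzu'
Reversed: 'uzzu'
Compare pairs: s[0]='u' vs s[3]='u' (match), s[1]='z' vs s[2]='z' (match)
Palindrome: Yes


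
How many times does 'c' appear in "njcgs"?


Input string: 'njcgs'
Target character: 'c'
Scan each position: s[2]='c'
Matches found at indices: 2
Total: 1


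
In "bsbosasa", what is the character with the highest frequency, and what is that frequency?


Input: 'bsbosasa'
Operation: tally each character
Counts: 'a':2, 'b':2, 'o':1, 's':3
Maximum: 's' appears 3 times


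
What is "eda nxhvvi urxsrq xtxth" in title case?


Input string: 'eda nxhvvi urxsrq xtxth'
Operation: capitalize first letter of each word
Word transformations: 'eda'->'Eda', 'nxhvvi'->'Nxhvvi', 'urxsrq'->'Urxsrq', 'xtxth'->'Xtxth'
Result: Eda Nxhvvi Urxsrq Xtxth


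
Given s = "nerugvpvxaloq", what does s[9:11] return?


Input string: 'nerugvpvxaloq'
Operation: slice [9:11]
Extract characters: s[9]='a', s[10]='l'
Result: al


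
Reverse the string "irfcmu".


Input string: 'irfcmu'
Operation: reverse character order
Original order: 'i' -> 'r' -> 'f' -> 'c' -> 'm' -> 'u'
Reversed order: 'u' -> 'm' -> 'c' -> 'f' -> 'r' -> 'i'
Result: umcfri


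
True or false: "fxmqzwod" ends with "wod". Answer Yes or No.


Input string: 'fxmqzwod'
Suffix to check: 'wod'
Last 3 characters of input: 'wod'
Match: True
Result: Yes


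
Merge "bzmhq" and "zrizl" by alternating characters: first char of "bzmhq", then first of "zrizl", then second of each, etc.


String 1: 'bzmhq'
String 2: 'zrizl'
Operation: alternate characters
Pairs: 'b'+'z', 'z'+'r', 'm'+'i', 'h'+'z', 'q'+'l'
Result: bzzrmihzql


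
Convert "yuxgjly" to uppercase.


Input string: 'yuxgjly'
Operation: convert each letter to uppercase
Mapping: 'y'->'Y', 'u'->'U', 'x'->'X', 'g'->'G', 'j'->'J', 'l'->'L', 'y'->'Y'
Result: YUXGJLY


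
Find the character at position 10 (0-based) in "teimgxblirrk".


Input string: 'teimgxblirrk'
Operation: get character at index 10
Index mapping: s[0]='t', s[1]='e', s[2]='i', s[3]='m', s[4]='g', s[5]='x', s[6]='b', s[7]='l', s[8]='i', s[9]='r', s[10]='r'
Result: 'r'


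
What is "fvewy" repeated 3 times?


Input string: 'fvewy'
Operation: repeat 3 times
Concatenation: 'fvewy' + 'fvewy' + 'fvewy'
Result: fvewyfvewyfvewy


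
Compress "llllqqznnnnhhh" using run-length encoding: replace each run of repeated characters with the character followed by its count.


Input: 'llllqqznnnnhhh'
Operation: identify consecutive runs
Runs: 'llll' -> l4, 'qq' -> q2, 'z' -> z1, 'nnnn' -> n4, 'hhh' -> h3
Encoded: l4q2z1n4h3


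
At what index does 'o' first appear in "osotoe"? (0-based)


Input string: 'osotoe'
Target: 'o'
Scanning left to right: s[0]='o'
First match at index: 0


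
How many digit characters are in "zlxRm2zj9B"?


Input string: 'zlxRm2zj9B'
Operation: count digit characters (0-9)
Scan: 'z', 'l', 'x', 'R', 'm', '2'(digit), 'z', 'j', '9'(digit), 'B'
Digits found: 2
Result: 2


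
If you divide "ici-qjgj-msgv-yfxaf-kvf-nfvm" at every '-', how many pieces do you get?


Input string: 'ici-qjgj-msgv-yfxaf-kvf-nfvm'
Delimiter: '-'
Split result: 'ici', 'qjgj', 'msgv', 'yfxaf', 'kvf', 'nfvm'
Number of parts: 6


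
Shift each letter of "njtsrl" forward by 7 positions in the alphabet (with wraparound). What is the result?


Input: 'njtsrl', shift = 7
Operation: for each letter, (position + 7) mod 26
Mapping: 'n'(13+7=20)->'u', 'j'(9+7=16)->'q', 't'(19+7=26, 26 mod 26=0)->'a', 's'(18+7=25)->'z', 'r'(17+7=24)->'y', 'l'(11+7=18)->'s'
Result: uqazys


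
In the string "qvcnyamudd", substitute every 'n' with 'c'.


Input string: 'qvcnyamudd'
Operation: replace 'n' with 'c'
Positions of 'n': 3
After replacement: qvccyamudd


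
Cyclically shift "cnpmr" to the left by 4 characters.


Input: 'cnpmr', shift = 4
Operation: split at index 4 and swap parts
Front part s[0:4] = 'cnpm'
Back part s[4:] = 'r'
Rotated = back + front = 'r' + 'cnpm'
Result: rcnpm


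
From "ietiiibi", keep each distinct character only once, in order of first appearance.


Input: 'ietiiibi'
Operation: keep first occurrence of each character
Scan: s[0]='i' new -> keep; s[1]='e' new -> keep; s[2]='t' new -> keep; s[3]='i' seen -> skip; s[4]='i' seen -> skip; s[5]='i' seen -> skip; s[6]='b' new -> keep; s[7]='i' seen -> skip
Result: ietb


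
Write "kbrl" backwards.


Input string: 'kbrl'
Operation: reverse character order
Original order: 'k' -> 'b' -> 'r' -> 'l'
Reversed order: 'l' -> 'r' -> 'b' -> 'k'
Result: lrbk


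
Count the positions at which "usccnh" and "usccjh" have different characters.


String 1: 'usccnh'
String 2: 'usccjh'
Compare each position: pos 0: 'u'=='u', pos 1: 's'=='s', pos 2: 'c'=='c', pos 3: 'c'=='c', pos 4: 'n'!='j', pos 5: 'h'=='h'
Differing positions: 1
Hamming distance: 1


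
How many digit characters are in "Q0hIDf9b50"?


Input string: 'Q0hIDf9b50'
Operation: count digit characters (0-9)
Scan: 'Q', '0'(digit), 'h', 'I', 'D', 'f', '9'(digit), 'b', '5'(digit), '0'(digit)
Digits found: 4
Result: 4


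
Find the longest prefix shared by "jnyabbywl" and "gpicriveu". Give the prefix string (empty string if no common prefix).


String 1: 'jnyabbywl'
String 2: 'gpicriveu'
Compare position by position:
pos 0: 'j' vs 'g' differ -> stop
Longest common prefix: "" (length 0)


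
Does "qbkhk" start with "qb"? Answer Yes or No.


Input string: 'qbkhk'
Prefix to check: 'qb'
First 2 characters of input: 'qb'
Match: True
Result: Yes


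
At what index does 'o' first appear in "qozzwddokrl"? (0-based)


Input string: 'qozzwddokrl'
Target: 'o'
Scanning left to right: s[0]='q', s[1]='o'
First match at index: 1


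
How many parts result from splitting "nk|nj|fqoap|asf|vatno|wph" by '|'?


Input string: 'nk|nj|fqoap|asf|vatno|wph'
Delimiter: '|'
Split result: 'nk', 'nj', 'fqoap', 'asf', 'vatno', 'wph'
Number of parts: 6


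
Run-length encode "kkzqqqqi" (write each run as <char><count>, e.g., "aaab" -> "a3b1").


Input: 'kkzqqqqi'
Operation: identify consecutive runs
Runs: 'kk' -> k2, 'z' -> z1, 'qqqq' -> q4, 'i' -> i1
Encoded: k2z1q4i1


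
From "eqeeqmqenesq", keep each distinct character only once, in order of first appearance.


Input: 'eqeeqmqenesq'
Operation: keep first occurrence of each character
Scan: s[0]='e' new -> keep; s[1]='q' new -> keep; s[2]='e' seen -> skip; s[3]='e' seen -> skip; s[4]='q' seen -> skip; s[5]='m' new -> keep; s[6]='q' seen -> skip; s[7]='e' seen -> skip; s[8]='n' new -> keep; s[9]='e' seen -> skip; s[10]='s' new -> keep; s[11]='q' seen -> skip
Result: eqmns


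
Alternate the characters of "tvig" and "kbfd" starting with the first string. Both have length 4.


String 1: 'tvig'
String 2: 'kbfd'
Operation: alternate characters
Pairs: 't'+'k', 'v'+'b', 'i'+'f', 'g'+'d'
Result: tkvbifgd


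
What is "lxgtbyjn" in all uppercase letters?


Input string: 'lxgtbyjn'
Operation: convert each letter to uppercase
Mapping: 'l'->'L', 'x'->'X', 'g'->'G', 't'->'T', 'b'->'B', 'y'->'Y', 'j'->'J', 'n'->'N'
Result: LXGTBYJN


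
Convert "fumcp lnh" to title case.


Input string: 'fumcp lnh'
Operation: capitalize first letter of each word
Word transformations: 'fumcp'->'Fumcp', 'lnh'->'Lnh'
Result: Fumcp Lnh


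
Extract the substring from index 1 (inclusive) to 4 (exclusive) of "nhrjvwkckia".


Input string: 'nhrjvwkckia'
Operation: slice [1:4]
Extract characters: s[1]='h', s[2]='r', s[3]='j'
Result: hrj


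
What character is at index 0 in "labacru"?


Input string: 'labacru'
Operation: get character at index 0
Index mapping: s[0]='l'
Result: 'l'


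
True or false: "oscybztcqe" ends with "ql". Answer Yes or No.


Input string: 'oscybztcqe'
Suffix to check: 'ql'
Last 2 characters of input: 'qe'
Match: False
Result: No


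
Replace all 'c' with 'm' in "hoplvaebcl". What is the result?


Input string: 'hoplvaebcl'
Operation: replace 'c' with 'm'
Positions of 'c': 8
After replacement: hoplvaebml


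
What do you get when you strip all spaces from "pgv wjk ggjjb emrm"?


Input string: 'pgv wjk ggjjb emrm'
Operation: remove all spaces
Words: 'pgv', 'wjk', 'ggjjb', 'emrm'
Join without spaces: pgvwjkggjjbemrm


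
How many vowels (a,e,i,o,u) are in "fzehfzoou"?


Input string: 'fzehfzoou'
Operation: count vowels (a, e, i, o, u)
Scan: s[0]='f', s[1]='z', s[2]='e' (vowel), s[3]='h', s[4]='f', s[5]='z', s[6]='o' (vowel), s[7]='o' (vowel), s[8]='u' (vowel)
Vowels found: 4
Result: 4


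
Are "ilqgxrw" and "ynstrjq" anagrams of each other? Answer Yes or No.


String 1: 'ilqgxrw' -> sorted: 'gilqrwx'
String 2: 'ynstrjq' -> sorted: 'jnqrsty'
Compare sorted forms: 'gilqrwx' != 'jnqrsty'
Anagram: No


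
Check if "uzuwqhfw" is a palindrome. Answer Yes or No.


Input string: 'uzuwqhfw'
Reversed: 'wfhqwuzu'
Compare pairs: s[0]='u' vs s[7]='w' (mismatch), s[1]='z' vs s[6]='f' (mismatch), s[2]='u' vs s[5]='h' (mismatch), s[3]='w' vs s[4]='q' (mismatch)
Palindrome: No


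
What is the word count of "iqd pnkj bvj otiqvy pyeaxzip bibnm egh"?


Input string: 'iqd pnkj bvj otiqvy pyeaxzip bibnm egh'
Operation: split by spaces
Words found: 'iqd', 'pnkj', 'bvj', 'otiqvy', 'pyeaxzip', 'bibnm', 'egh'
Word count: 7


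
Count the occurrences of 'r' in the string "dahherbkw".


Input string: 'dahherbkw'
Target character: 'r'
Scan each position: s[5]='r'
Matches found at indices: 5
Total: 1


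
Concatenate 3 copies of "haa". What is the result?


Input string: 'haa'
Operation: repeat 3 times
Concatenation: 'haa' + 'haa' + 'haa'
Result: haahaahaa


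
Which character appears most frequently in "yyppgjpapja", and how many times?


Input: 'yyppgjpapja'
Operation: tally each character
Counts: 'a':2, 'g':1, 'j':2, 'p':4, 'y':2
Maximum: 'p' appears 4 times


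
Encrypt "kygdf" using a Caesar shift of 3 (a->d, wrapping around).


Input: 'kygdf', shift = 3
Operation: for each letter, (position + 3) mod 26
Mapping: 'k'(10+3=13)->'n', 'y'(24+3=27, 27 mod 26=1)->'b', 'g'(6+3=9)->'j', 'd'(3+3=6)->'g', 'f'(5+3=8)->'i'
Result: nbjgi


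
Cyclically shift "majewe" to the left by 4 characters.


Input: 'majewe', shift = 4
Operation: split at index 4 and swap parts
Front part s[0:4] = 'maje'
Back part s[4:] = 'we'
Rotated = back + front = 'we' + 'maje'
Result: wemaje


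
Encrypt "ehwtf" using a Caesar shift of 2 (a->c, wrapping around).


Input: 'ehwtf', shift = 2
Operation: for each letter, (position + 2) mod 26
Mapping: 'e'(4+2=6)->'g', 'h'(7+2=9)->'j', 'w'(22+2=24)->'y', 't'(19+2=21)->'v', 'f'(5+2=7)->'h'
Result: gjyvh


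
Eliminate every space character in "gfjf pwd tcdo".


Input string: 'gfjf pwd tcdo'
Operation: remove all spaces
Words: 'gfjf', 'pwd', 'tcdo'
Join without spaces: gfjfpwdtcdo


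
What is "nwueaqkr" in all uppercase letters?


Input string: 'nwueaqkr'
Operation: convert each letter to uppercase
Mapping: 'n'->'N', 'w'->'W', 'u'->'U', 'e'->'E', 'a'->'A', 'q'->'Q', 'k'->'K', 'r'->'R'
Result: NWUEAQKR


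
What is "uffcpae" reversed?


Input string: 'uffcpae'
Operation: reverse character order
Original order: 'u' -> 'f' -> 'f' -> 'c' -> 'p' -> 'a' -> 'e'
Reversed order: 'e' -> 'a' -> 'p' -> 'c' -> 'f' -> 'f' -> 'u'
Result: eapcffu


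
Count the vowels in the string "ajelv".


Input string: 'ajelv'
Operation: count vowels (a, e, i, o, u)
Scan: s[0]='a' (vowel), s[1]='j', s[2]='e' (vowel), s[3]='l', s[4]='v'
Vowels found: 2
Result: 2


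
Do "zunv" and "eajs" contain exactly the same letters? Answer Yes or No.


String 1: 'zunv' -> sorted: 'nuvz'
String 2: 'eajs' -> sorted: 'aejs'
Compare sorted forms: 'nuvz' != 'aejs'
Anagram: No


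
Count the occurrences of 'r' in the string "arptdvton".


Input string: 'arptdvton'
Target character: 'r'
Scan each position: s[1]='r'
Matches found at indices: 1
Total: 1


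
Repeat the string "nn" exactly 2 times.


Input string: 'nn'
Operation: repeat 2 times
Concatenation: 'nn' + 'nn'
Result: nnnn


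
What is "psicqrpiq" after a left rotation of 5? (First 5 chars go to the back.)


Input: 'psicqrpiq', shift = 5
Operation: split at index 5 and swap parts
Front part s[0:5] = 'psicq'
Back part s[5:] = 'rpiq'
Rotated = back + front = 'rpiq' + 'psicq'
Result: rpiqpsicq


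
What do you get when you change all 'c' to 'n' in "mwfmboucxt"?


Input string: 'mwfmboucxt'
Operation: replace 'c' with 'n'
Positions of 'c': 7
After replacement: mwfmbounxt


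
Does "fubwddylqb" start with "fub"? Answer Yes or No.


Input string: 'fubwddylqb'
Prefix to check: 'fub'
First 3 characters of input: 'fub'
Match: True
Result: Yes


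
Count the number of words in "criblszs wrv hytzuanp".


Input string: 'criblszs wrv hytzuanp'
Operation: split by spaces
Words found: 'criblszs', 'wrv', 'hytzuanp'
Word count: 3


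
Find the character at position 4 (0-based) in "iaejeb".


Input string: 'iaejeb'
Operation: get character at index 4
Index mapping: s[0]='i', s[1]='a', s[2]='e', s[3]='j', s[4]='e'
Result: 'e'


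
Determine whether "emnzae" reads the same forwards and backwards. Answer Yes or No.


Input string: 'emnzae'
Reversed: 'eaznme'
Compare pairs: s[0]='e' vs s[5]='e' (match), s[1]='m' vs s[4]='a' (mismatch), s[2]='n' vs s[3]='z' (mismatch)
Palindrome: No


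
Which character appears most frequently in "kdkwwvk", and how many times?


Input: 'kdkwwvk'
Operation: tally each character
Counts: 'd':1, 'k':3, 'v':1, 'w':2
Maximum: 'k' appears 3 times


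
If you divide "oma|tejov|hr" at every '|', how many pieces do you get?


Input string: 'oma|tejov|hr'
Delimiter: '|'
Split result: 'oma', 'tejov', 'hr'
Number of parts: 3


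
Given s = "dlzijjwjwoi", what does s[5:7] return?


Input string: 'dlzijjwjwoi'
Operation: slice [5:7]
Extract characters: s[5]='j', s[6]='w'
Result: jw


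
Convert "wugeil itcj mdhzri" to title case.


Input string: 'wugeil itcj mdhzri'
Operation: capitalize first letter of each word
Word transformations: 'wugeil'->'Wugeil', 'itcj'->'Itcj', 'mdhzri'->'Mdhzri'
Result: Wugeil Itcj Mdhzri


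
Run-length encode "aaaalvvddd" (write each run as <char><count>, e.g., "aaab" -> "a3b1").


Input: 'aaaalvvddd'
Operation: identify consecutive runs
Runs: 'aaaa' -> a4, 'l' -> l1, 'vv' -> v2, 'ddd' -> d3
Encoded: a4l1v2d3


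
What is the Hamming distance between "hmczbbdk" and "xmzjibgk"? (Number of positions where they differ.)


String 1: 'hmczbbdk'
String 2: 'xmzjibgk'
Compare each position: pos 0: 'h'!='x', pos 1: 'm'=='m', pos 2: 'c'!='z', pos 3: 'z'!='j', pos 4: 'b'!='i', pos 5: 'b'=='b', pos 6: 'd'!='g', pos 7: 'k'=='k'
Differing positions: 5
Hamming distance: 5


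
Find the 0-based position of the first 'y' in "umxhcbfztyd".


Input string: 'umxhcbfztyd'
Target: 'y'
Scanning left to right: s[0]='u', s[1]='m', s[2]='x', s[3]='h', s[4]='c', s[5]='b', s[6]='f', s[7]='z', s[8]='t', s[9]='y'
First match at index: 9


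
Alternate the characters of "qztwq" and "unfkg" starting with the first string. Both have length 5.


String 1: 'qztwq'
String 2: 'unfkg'
Operation: alternate characters
Pairs: 'q'+'u', 'z'+'n', 't'+'f', 'w'+'k', 'q'+'g'
Result: quzntfwkqg


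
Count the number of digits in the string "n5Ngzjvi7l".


Input string: 'n5Ngzjvi7l'
Operation: count digit characters (0-9)
Scan: 'n', '5'(digit), 'N', 'g', 'z', 'j', 'v', 'i', '7'(digit), 'l'
Digits found: 2
Result: 2


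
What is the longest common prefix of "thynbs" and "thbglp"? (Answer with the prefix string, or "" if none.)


String 1: 'thynbs'
String 2: 'thbglp'
Compare position by position:
pos 0: 't' vs 't' match
pos 1: 'h' vs 'h' match
pos 2: 'y' vs 'b' differ -> stop
Longest common prefix: "th" (length 2)


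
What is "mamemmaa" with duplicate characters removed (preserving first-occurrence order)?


Input: 'mamemmaa'
Operation: keep first occurrence of each character
Scan: s[0]='m' new -> keep; s[1]='a' new -> keep; s[2]='m' seen -> skip; s[3]='e' new -> keep; s[4]='m' seen -> skip; s[5]='m' seen -> skip; s[6]='a' seen -> skip; s[7]='a' seen -> skip
Result: mae


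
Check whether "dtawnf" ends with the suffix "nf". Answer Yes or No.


Input string: 'dtawnf'
Suffix to check: 'nf'
Last 2 characters of input: 'nf'
Match: True
Result: Yes


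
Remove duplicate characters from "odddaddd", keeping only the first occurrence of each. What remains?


Input: 'odddaddd'
Operation: keep first occurrence of each character
Scan: s[0]='o' new -> keep; s[1]='d' new -> keep; s[2]='d' seen -> skip; s[3]='d' seen -> skip; s[4]='a' new -> keep; s[5]='d' seen -> skip; s[6]='d' seen -> skip; s[7]='d' seen -> skip
Result: oda


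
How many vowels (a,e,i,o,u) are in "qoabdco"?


Input string: 'qoabdco'
Operation: count vowels (a, e, i, o, u)
Scan: s[0]='q', s[1]='o' (vowel), s[2]='a' (vowel), s[3]='b', s[4]='d', s[5]='c', s[6]='o' (vowel)
Vowels found: 3
Result: 3


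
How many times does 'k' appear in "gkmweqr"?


Input string: 'gkmweqr'
Target character: 'k'
Scan each position: s[1]='k'
Matches found at indices: 1
Total: 1


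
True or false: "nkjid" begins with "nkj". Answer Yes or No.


Input string: 'nkjid'
Prefix to check: 'nkj'
First 3 characters of input: 'nkj'
Match: True
Result: Yes


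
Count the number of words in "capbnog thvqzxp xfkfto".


Input string: 'capbnog thvqzxp xfkfto'
Operation: split by spaces
Words found: 'capbnog', 'thvqzxp', 'xfkfto'
Word count: 3


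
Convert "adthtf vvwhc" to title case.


Input string: 'adthtf vvwhc'
Operation: capitalize first letter of each word
Word transformations: 'adthtf'->'Adthtf', 'vvwhc'->'Vvwhc'
Result: Adthtf Vvwhc


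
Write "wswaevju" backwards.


Input string: 'wswaevju'
Operation: reverse character order
Original order: 'w' -> 's' -> 'w' -> 'a' -> 'e' -> 'v' -> 'j' -> 'u'
Reversed order: 'u' -> 'j' -> 'v' -> 'e' -> 'a' -> 'w' -> 's' -> 'w'
Result: ujveawsw


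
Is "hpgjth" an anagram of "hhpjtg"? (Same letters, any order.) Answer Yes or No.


String 1: 'hhpjtg' -> sorted: 'ghhjpt'
String 2: 'hpgjth' -> sorted: 'ghhjpt'
Compare sorted forms: 'ghhjpt' == 'ghhjpt'
Anagram: Yes


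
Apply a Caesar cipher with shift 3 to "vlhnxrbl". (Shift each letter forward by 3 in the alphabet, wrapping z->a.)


Input: 'vlhnxrbl', shift = 3
Operation: for each letter, (position + 3) mod 26
Mapping: 'v'(21+3=24)->'y', 'l'(11+3=14)->'o', 'h'(7+3=10)->'k', 'n'(13+3=16)->'q', 'x'(23+3=26, 26 mod 26=0)->'a', 'r'(17+3=20)->'u', 'b'(1+3=4)->'e', 'l'(11+3=14)->'o'
Result: yokqaueo


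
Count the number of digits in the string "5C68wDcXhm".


Input string: '5C68wDcXhm'
Operation: count digit characters (0-9)
Scan: '5'(digit), 'C', '6'(digit), '8'(digit), 'w', 'D', 'c', 'X', 'h', 'm'
Digits found: 3
Result: 3


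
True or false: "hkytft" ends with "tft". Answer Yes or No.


Input string: 'hkytft'
Suffix to check: 'tft'
Last 3 characters of input: 'tft'
Match: True
Result: Yes


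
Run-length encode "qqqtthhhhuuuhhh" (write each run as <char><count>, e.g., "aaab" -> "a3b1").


Input: 'qqqtthhhhuuuhhh'
Operation: identify consecutive runs
Runs: 'qqq' -> q3, 'tt' -> t2, 'hhhh' -> h4, 'uuu' -> u3, 'hhh' -> h3
Encoded: q3t2h4u3h3


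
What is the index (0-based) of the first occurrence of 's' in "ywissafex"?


Input string: 'ywissafex'
Target: 's'
Scanning left to right: s[0]='y', s[1]='w', s[2]='i', s[3]='s'
First match at index: 3


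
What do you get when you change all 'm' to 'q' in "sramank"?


Input string: 'sramank'
Operation: replace 'm' with 'q'
Positions of 'm': 3
After replacement: sraqank


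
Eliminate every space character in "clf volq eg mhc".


Input string: 'clf volq eg mhc'
Operation: remove all spaces
Words: 'clf', 'volq', 'eg', 'mhc'
Join without spaces: clfvolqegmhc


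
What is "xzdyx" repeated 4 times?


Input string: 'xzdyx'
Operation: repeat 4 times
Concatenation: 'xzdyx' + 'xzdyx' + 'xzdyx' + 'xzdyx'
Result: xzdyxxzdyxxzdyxxzdyx


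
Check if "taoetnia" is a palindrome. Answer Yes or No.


Input string: 'taoetnia'
Reversed: 'ainteoat'
Compare pairs: s[0]='t' vs s[7]='a' (mismatch), s[1]='a' vs s[6]='i' (mismatch), s[2]='o' vs s[5]='n' (mismatch), s[3]='e' vs s[4]='t' (mismatch)
Palindrome: No


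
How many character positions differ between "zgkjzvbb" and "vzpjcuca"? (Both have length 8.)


String 1: 'zgkjzvbb'
String 2: 'vzpjcuca'
Compare each position: pos 0: 'z'!='v', pos 1: 'g'!='z', pos 2: 'k'!='p', pos 3: 'j'=='j', pos 4: 'z'!='c', pos 5: 'v'!='u', pos 6: 'b'!='c', pos 7: 'b'!='a'
Differing positions: 7
Hamming distance: 7


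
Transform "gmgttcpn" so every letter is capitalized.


Input string: 'gmgttcpn'
Operation: convert each letter to uppercase
Mapping: 'g'->'G', 'm'->'M', 'g'->'G', 't'->'T', 't'->'T', 'c'->'C', 'p'->'P', 'n'->'N'
Result: GMGTTCPN


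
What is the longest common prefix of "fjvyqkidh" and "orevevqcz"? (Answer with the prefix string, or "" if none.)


String 1: 'fjvyqkidh'
String 2: 'orevevqcz'
Compare position by position:
pos 0: 'f' vs 'o' differ -> stop
Longest common prefix: "" (length 0)


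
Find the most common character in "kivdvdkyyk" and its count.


Input: 'kivdvdkyyk'
Operation: tally each character
Counts: 'd':2, 'i':1, 'k':3, 'v':2, 'y':2
Maximum: 'k' appears 3 times


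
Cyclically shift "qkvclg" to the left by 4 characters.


Input: 'qkvclg', shift = 4
Operation: split at index 4 and swap parts
Front part s[0:4] = 'qkvc'
Back part s[4:] = 'lg'
Rotated = back + front = 'lg' + 'qkvc'
Result: lgqkvc


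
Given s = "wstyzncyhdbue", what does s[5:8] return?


Input string: 'wstyzncyhdbue'
Operation: slice [5:8]
Extract characters: s[5]='n', s[6]='c', s[7]='y'
Result: ncy


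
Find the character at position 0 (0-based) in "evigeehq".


Input string: 'evigeehq'
Operation: get character at index 0
Index mapping: s[0]='e'
Result: 'e'


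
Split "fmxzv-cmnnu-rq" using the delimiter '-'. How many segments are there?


Input string: 'fmxzv-cmnnu-rq'
Delimiter: '-'
Split result: 'fmxzv', 'cmnnu', 'rq'
Number of parts: 3


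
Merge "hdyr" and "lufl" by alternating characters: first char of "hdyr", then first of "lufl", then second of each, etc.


String 1: 'hdyr'
String 2: 'lufl'
Operation: alternate characters
Pairs: 'h'+'l', 'd'+'u', 'y'+'f', 'r'+'l'
Result: hlduyfrl


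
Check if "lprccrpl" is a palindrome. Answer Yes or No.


Input string: 'lprccrpl'
Reversed: 'lprccrpl'
Compare pairs: s[0]='l' vs s[7]='l' (match), s[1]='p' vs s[6]='p' (match), s[2]='r' vs s[5]='r' (match), s[3]='c' vs s[4]='c' (match)
Palindrome: Yes


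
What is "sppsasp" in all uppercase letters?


Input string: 'sppsasp'
Operation: convert each letter to uppercase
Mapping: 's'->'S', 'p'->'P', 'p'->'P', 's'->'S', 'a'->'A', 's'->'S', 'p'->'P'
Result: SPPSASP


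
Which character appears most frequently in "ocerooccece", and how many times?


Input: 'ocerooccece'
Operation: tally each character
Counts: 'c':4, 'e':3, 'o':3, 'r':1
Maximum: 'c' appears 4 times


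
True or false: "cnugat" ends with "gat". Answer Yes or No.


Input string: 'cnugat'
Suffix to check: 'gat'
Last 3 characters of input: 'gat'
Match: True
Result: Yes


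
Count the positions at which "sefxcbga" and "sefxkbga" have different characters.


String 1: 'sefxcbga'
String 2: 'sefxkbga'
Compare each position: pos 0: 's'=='s', pos 1: 'e'=='e', pos 2: 'f'=='f', pos 3: 'x'=='x', pos 4: 'c'!='k', pos 5: 'b'=='b', pos 6: 'g'=='g', pos 7: 'a'=='a'
Differing positions: 1
Hamming distance: 1


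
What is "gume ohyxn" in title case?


Input string: 'gume ohyxn'
Operation: capitalize first letter of each word
Word transformations: 'gume'->'Gume', 'ohyxn'->'Ohyxn'
Result: Gume Ohyxn


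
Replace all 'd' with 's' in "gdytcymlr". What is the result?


Input string: 'gdytcymlr'
Operation: replace 'd' with 's'
Positions of 'd': 1
After replacement: gsytcymlr


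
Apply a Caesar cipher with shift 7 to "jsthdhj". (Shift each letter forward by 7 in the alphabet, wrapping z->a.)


Input: 'jsthdhj', shift = 7
Operation: for each letter, (position + 7) mod 26
Mapping: 'j'(9+7=16)->'q', 's'(18+7=25)->'z', 't'(19+7=26, 26 mod 26=0)->'a', 'h'(7+7=14)->'o', 'd'(3+7=10)->'k', 'h'(7+7=14)->'o', 'j'(9+7=16)->'q'
Result: qzaokoq


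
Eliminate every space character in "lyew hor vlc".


Input string: 'lyew hor vlc'
Operation: remove all spaces
Words: 'lyew', 'hor', 'vlc'
Join without spaces: lyewhorvlc


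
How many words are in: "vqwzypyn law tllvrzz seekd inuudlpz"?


Input string: 'vqwzypyn law tllvrzz seekd inuudlpz'
Operation: split by spaces
Words found: 'vqwzypyn', 'law', 'tllvrzz', 'seekd', 'inuudlpz'
Word count: 5


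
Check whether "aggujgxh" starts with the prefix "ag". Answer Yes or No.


Input string: 'aggujgxh'
Prefix to check: 'ag'
First 2 characters of input: 'ag'
Match: True
Result: Yes


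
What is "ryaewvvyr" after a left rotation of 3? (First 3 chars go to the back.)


Input: 'ryaewvvyr', shift = 3
Operation: split at index 3 and swap parts
Front part s[0:3] = 'rya'
Back part s[3:] = 'ewvvyr'
Rotated = back + front = 'ewvvyr' + 'rya'
Result: ewvvyrrya


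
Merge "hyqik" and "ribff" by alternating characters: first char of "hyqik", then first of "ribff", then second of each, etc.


String 1: 'hyqik'
String 2: 'ribff'
Operation: alternate characters
Pairs: 'h'+'r', 'y'+'i', 'q'+'b', 'i'+'f', 'k'+'f'
Result: hryiqbifkf


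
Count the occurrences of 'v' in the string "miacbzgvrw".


Input string: 'miacbzgvrw'
Target character: 'v'
Scan each position: s[7]='v'
Matches found at indices: 7
Total: 1


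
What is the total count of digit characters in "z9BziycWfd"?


Input string: 'z9BziycWfd'
Operation: count digit characters (0-9)
Scan: 'z', '9'(digit), 'B', 'z', 'i', 'y', 'c', 'W', 'f', 'd'
Digits found: 1
Result: 1


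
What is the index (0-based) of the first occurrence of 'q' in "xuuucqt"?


Input string: 'xuuucqt'
Target: 'q'
Scanning left to right: s[0]='x', s[1]='u', s[2]='u', s[3]='u', s[4]='c', s[5]='q'
First match at index: 5


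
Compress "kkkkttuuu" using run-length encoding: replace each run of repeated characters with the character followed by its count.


Input: 'kkkkttuuu'
Operation: identify consecutive runs
Runs: 'kkkk' -> k4, 'tt' -> t2, 'uuu' -> u3
Encoded: k4t2u3


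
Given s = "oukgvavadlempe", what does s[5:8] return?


Input string: 'oukgvavadlempe'
Operation: slice [5:8]
Extract characters: s[5]='a', s[6]='v', s[7]='a'
Result: ava


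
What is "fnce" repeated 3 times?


Input string: 'fnce'
Operation: repeat 3 times
Concatenation: 'fnce' + 'fnce' + 'fnce'
Result: fncefncefnce


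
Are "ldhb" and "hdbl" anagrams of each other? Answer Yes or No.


String 1: 'ldhb' -> sorted: 'bdhl'
String 2: 'hdbl' -> sorted: 'bdhl'
Compare sorted forms: 'bdhl' == 'bdhl'
Anagram: Yes


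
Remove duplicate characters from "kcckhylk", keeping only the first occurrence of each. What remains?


Input: 'kcckhylk'
Operation: keep first occurrence of each character
Scan: s[0]='k' new -> keep; s[1]='c' new -> keep; s[2]='c' seen -> skip; s[3]='k' seen -> skip; s[4]='h' new -> keep; s[5]='y' new -> keep; s[6]='l' new -> keep; s[7]='k' seen -> skip
Result: kchyl


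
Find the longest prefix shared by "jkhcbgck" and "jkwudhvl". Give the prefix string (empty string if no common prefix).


String 1: 'jkhcbgck'
String 2: 'jkwudhvl'
Compare position by position:
pos 0: 'j' vs 'j' match
pos 1: 'k' vs 'k' match
pos 2: 'h' vs 'w' differ -> stop
Longest common prefix: "jk" (length 2)


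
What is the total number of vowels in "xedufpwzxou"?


Input string: 'xedufpwzxou'
Operation: count vowels (a, e, i, o, u)
Scan: s[0]='x', s[1]='e' (vowel), s[2]='d', s[3]='u' (vowel), s[4]='f', s[5]='p', s[6]='w', s[7]='z', s[8]='x', s[9]='o' (vowel), s[10]='u' (vowel)
Vowels found: 4
Result: 4


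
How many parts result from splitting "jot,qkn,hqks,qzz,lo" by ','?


Input string: 'jot,qkn,hqks,qzz,lo'
Delimiter: ','
Split result: 'jot', 'qkn', 'hqks', 'qzz', 'lo'
Number of parts: 5
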